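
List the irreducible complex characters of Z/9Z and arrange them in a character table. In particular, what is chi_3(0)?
Character table of Z/9Z (irreps indexed chi_0,...,chi_8 with chi_k(m) = zeta_9^(k*m), zeta_9 = exp(2*pi*i/9)):
  irrep \ class  {0} (size 1)  {1} (size 1)    {2} (size 1)    {3} (size 1)    {4} (size 1)    {5} (size 1)    {6} (size 1)    {7} (size 1)    {8} (size 1)  
  chi_0          1             1               1               1               1               1               1               1               1             
  chi_1          1             exp(2*I*pi/9)   exp(4*I*pi/9)   exp(2*I*pi/3)   exp(8*I*pi/9)   exp(-8*I*pi/9)  exp(-2*I*pi/3)  exp(-4*I*pi/9)  exp(-2*I*pi/9)
  chi_2          1             exp(4*I*pi/9)   exp(8*I*pi/9)   exp(-2*I*pi/3)  exp(-2*I*pi/9)  exp(2*I*pi/9)   exp(2*I*pi/3)   exp(-8*I*pi/9)  exp(-4*I*pi/9)
  chi_3          1             exp(2*I*pi/3)   exp(-2*I*pi/3)  1               exp(2*I*pi/3)   exp(-2*I*pi/3)  1               exp(2*I*pi/3)   exp(-2*I*pi/3)
  chi_4          1             exp(8*I*pi/9)   exp(-2*I*pi/9)  exp(2*I*pi/3)   exp(-4*I*pi/9)  exp(4*I*pi/9)   exp(-2*I*pi/3)  exp(2*I*pi/9)   exp(-8*I*pi/9)
  chi_5          1             exp(-8*I*pi/9)  exp(2*I*pi/9)   exp(-2*I*pi/3)  exp(4*I*pi/9)   exp(-4*I*pi/9)  exp(2*I*pi/3)   exp(-2*I*pi/9)  exp(8*I*pi/9) 
  chi_6          1             exp(-2*I*pi/3)  exp(2*I*pi/3)   1               exp(-2*I*pi/3)  exp(2*I*pi/3)   1               exp(-2*I*pi/3)  exp(2*I*pi/3) 
  chi_7          1             exp(-4*I*pi/9)  exp(-8*I*pi/9)  exp(2*I*pi/3)   exp(2*I*pi/9)   exp(-2*I*pi/9)  exp(-2*I*pi/3)  exp(8*I*pi/9)   exp(4*I*pi/9) 
  chi_8          1             exp(-2*I*pi/9)  exp(-4*I*pi/9)  exp(-2*I*pi/3)  exp(-8*I*pi/9)  exp(8*I*pi/9)   exp(2*I*pi/3)   exp(4*I*pi/9)   exp(2*I*pi/9) 

Spot check: chi_3(0) = zeta_9^(3*0) = zeta_9^0 = 1.

Explanation: Z/9Z is abelian, so all 9 irreducible complex representations are 1-dimensional. They are given by chi_k(m) = zeta_9^(k*m) for k = 0,...,8. Row orthogonality: sum_m chi_k(m) conj(chi_l(m)) = 9 * [k = l].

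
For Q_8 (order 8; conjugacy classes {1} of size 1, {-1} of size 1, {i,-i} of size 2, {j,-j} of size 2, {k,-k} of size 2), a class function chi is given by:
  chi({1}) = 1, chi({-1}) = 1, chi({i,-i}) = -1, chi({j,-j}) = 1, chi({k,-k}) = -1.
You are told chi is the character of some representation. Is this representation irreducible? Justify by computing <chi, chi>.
Irreducible: <chi, chi> = 1.

Solution. <chi, chi> = (1/|G|) sum_C |C| * |chi(C)|^2 = (1/8)[1*|1|^2 + 1*|1|^2 + 2*|-1|^2 + 2*|1|^2 + 2*|-1|^2]
  = (1/8)[(1) + (1) + (2) + (2) + (2)] = 8/8 = 1.
A character is irreducible iff <chi, chi> = 1, so this representation is irreducible.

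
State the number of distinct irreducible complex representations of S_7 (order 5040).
15

Explanation: The number of irreducible complex representations of a finite group equals its number of conjugacy classes. Conjugacy classes in S_7 correspond to cycle types, i.e. partitions of 7; there are p(7) = 15 of them, so S_7 (order 5040) has exactly 15 irreducible complex representations.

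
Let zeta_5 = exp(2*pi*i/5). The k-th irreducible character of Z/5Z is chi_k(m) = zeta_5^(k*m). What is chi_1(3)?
chi_1(3) = zeta_5^3 = exp(-4*I*pi/5)

chi_1(3) = zeta_5^(1*3) = zeta_5^3. Since zeta_5^5 = 1, this equals zeta_5^3 = exp(2*pi*i*3/5) = exp(-4*I*pi/5).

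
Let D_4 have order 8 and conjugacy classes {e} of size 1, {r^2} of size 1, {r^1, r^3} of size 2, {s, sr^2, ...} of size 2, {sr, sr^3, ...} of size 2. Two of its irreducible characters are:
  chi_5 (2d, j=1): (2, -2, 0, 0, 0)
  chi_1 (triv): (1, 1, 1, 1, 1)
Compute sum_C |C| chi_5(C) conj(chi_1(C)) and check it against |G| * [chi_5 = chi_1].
Sum = 0; so <chi_5, chi_1> = 0 (distinct irreducibles are orthogonal).

Why: Compute term by term over conjugacy classes (|C| * chi_5(C) * conj(chi_1(C))):
  1*(2)*conj(1) + 1*(-2)*conj(1) + 2*(0)*conj(1) + 2*(0)*conj(1) + 2*(0)*conj(1)
  = (2) + (-2) + (0) + (0) + (0)
  = 0.
Dividing by |G| = 8 gives 0/8 = 0, matching the row-orthogonality relation <chi_5, chi_1> = [chi_5 = chi_1].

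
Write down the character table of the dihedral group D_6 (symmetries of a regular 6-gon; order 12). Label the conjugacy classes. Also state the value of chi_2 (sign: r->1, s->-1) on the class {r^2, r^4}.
Conjugacy classes: {e} of size 1, {r^3} of size 1, {r^1, r^5} of size 2, {r^2, r^4} of size 2, {s, sr^2, ...} of size 3, {sr, sr^3, ...} of size 3.
Character table:
  irrep \ class              {e} (size 1)  {r^3} (size 1)  {r^1, r^5} (size 2)  {r^2, r^4} (size 2)  {s, sr^2, ...} (size 3)  {sr, sr^3, ...} (size 3)
  chi_1 (triv)               1             1               1                    1                    1                        1                       
  chi_2 (sign: r->1, s->-1)  1             1               1                    1                    -1                       -1                      
  chi_3 (r->-1, s->1)        1             -1              -1                   1                    1                        -1                      
  chi_4 (r->-1, s->-1)       1             -1              -1                   1                    -1                       1                       
  chi_5 (2d, j=1)            2             -2              1                    -1                   0                        0                       
  chi_6 (2d, j=2)            2             2               -1                   -1                   0                        0                       

Spot check: chi_2 (sign: r->1, s->-1) on {r^2, r^4} = 1.

Proof sketch: D_6 has order 2*6 = 12 with 6 conjugacy classes, hence 6 irreducibles. Sum of squared dims 1 + 1 + 1 + 1 + 4 + 4 = 12 = |G|. Linear characters come from the abelianisation; the 2-dimensional irreps have character r^k -> 2*cos(2*pi*j*k/6), reflections -> 0.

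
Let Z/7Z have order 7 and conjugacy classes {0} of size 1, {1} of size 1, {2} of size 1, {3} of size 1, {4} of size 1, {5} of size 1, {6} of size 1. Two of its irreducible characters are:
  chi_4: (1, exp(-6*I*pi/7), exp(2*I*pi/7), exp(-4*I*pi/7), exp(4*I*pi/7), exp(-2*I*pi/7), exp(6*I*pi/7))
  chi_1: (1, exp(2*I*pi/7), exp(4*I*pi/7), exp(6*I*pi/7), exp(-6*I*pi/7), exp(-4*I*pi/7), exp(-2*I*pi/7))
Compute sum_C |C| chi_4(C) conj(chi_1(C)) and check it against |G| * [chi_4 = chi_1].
Sum = 0; so <chi_4, chi_1> = 0 (distinct irreducibles are orthogonal).

Why: Compute term by term over conjugacy classes (|C| * chi_4(C) * conj(chi_1(C))):
  1*(1)*conj(1) + 1*(exp(-6*I*pi/7))*conj(exp(2*I*pi/7)) + 1*(exp(2*I*pi/7))*conj(exp(4*I*pi/7)) + 1*(exp(-4*I*pi/7))*conj(exp(6*I*pi/7)) + 1*(exp(4*I*pi/7))*conj(exp(-6*I*pi/7)) + 1*(exp(-2*I*pi/7))*conj(exp(-4*I*pi/7)) + 1*(exp(6*I*pi/7))*conj(exp(-2*I*pi/7))
  = (1) + (exp(6*I*pi/7)) + (exp(-2*I*pi/7)) + (exp(4*I*pi/7)) + (exp(-4*I*pi/7)) + (exp(2*I*pi/7)) + (exp(-6*I*pi/7))
  = 0.
(Exp terms are combined using exp(i*s)*conj(exp(i*t)) = exp(i*(s-t)), and sums of them are collapsed using the identity that for every m > 1 the m distinct m-th roots of unity sum to 0, e.g. 1 + exp(2*I*pi/3) + exp(-2*I*pi/3) = 0.)
Dividing by |G| = 7 gives 0/7 = 0, matching the row-orthogonality relation <chi_4, chi_1> = [chi_4 = chi_1].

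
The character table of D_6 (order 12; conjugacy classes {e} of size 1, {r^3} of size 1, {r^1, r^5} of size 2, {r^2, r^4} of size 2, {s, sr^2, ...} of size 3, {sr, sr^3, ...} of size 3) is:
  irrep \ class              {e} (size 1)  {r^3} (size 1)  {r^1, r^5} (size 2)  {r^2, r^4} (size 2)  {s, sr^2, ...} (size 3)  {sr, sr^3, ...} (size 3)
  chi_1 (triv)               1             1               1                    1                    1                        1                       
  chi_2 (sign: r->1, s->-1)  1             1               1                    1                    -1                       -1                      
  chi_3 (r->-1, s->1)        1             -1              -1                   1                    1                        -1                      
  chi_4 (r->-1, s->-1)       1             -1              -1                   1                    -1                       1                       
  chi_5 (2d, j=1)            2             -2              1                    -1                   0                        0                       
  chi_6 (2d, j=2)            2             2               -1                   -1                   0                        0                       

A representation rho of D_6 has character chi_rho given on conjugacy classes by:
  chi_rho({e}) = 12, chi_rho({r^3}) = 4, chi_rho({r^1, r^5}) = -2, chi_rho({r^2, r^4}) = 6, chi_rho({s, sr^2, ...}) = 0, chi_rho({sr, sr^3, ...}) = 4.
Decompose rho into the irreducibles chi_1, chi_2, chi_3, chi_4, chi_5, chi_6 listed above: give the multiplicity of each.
Multiplicities: chi_1: 3, chi_2: 1, chi_3: 1, chi_4: 3, chi_5: 0, chi_6: 2.

Solution. Use <chi_rho, chi> = (1/|G|) sum_C |C| * chi_rho(C) * conj(chi(C)) with |G| = 12 for each irreducible chi in the table:
  <chi_rho, chi_1> = (1/12)[1*(12)*conj(1) + 1*(4)*conj(1) + 2*(-2)*conj(1) + 2*(6)*conj(1) + 3*(0)*conj(1) + 3*(4)*conj(1)]
      = (1/12)[(12) + (4) + (-4) + (12) + (0) + (12)] = 36/12 = 3
  <chi_rho, chi_2> = (1/12)[1*(12)*conj(1) + 1*(4)*conj(1) + 2*(-2)*conj(1) + 2*(6)*conj(1) + 3*(0)*conj(-1) + 3*(4)*conj(-1)]
      = (1/12)[(12) + (4) + (-4) + (12) + (0) + (-12)] = 12/12 = 1
  <chi_rho, chi_3> = (1/12)[1*(12)*conj(1) + 1*(4)*conj(-1) + 2*(-2)*conj(-1) + 2*(6)*conj(1) + 3*(0)*conj(1) + 3*(4)*conj(-1)]
      = (1/12)[(12) + (-4) + (4) + (12) + (0) + (-12)] = 12/12 = 1
  <chi_rho, chi_4> = (1/12)[1*(12)*conj(1) + 1*(4)*conj(-1) + 2*(-2)*conj(-1) + 2*(6)*conj(1) + 3*(0)*conj(-1) + 3*(4)*conj(1)]
      = (1/12)[(12) + (-4) + (4) + (12) + (0) + (12)] = 36/12 = 3
  <chi_rho, chi_5> = (1/12)[1*(12)*conj(2) + 1*(4)*conj(-2) + 2*(-2)*conj(1) + 2*(6)*conj(-1) + 3*(0)*conj(0) + 3*(4)*conj(0)]
      = (1/12)[(24) + (-8) + (-4) + (-12) + (0) + (0)] = 0/12 = 0
  <chi_rho, chi_6> = (1/12)[1*(12)*conj(2) + 1*(4)*conj(2) + 2*(-2)*conj(-1) + 2*(6)*conj(-1) + 3*(0)*conj(0) + 3*(4)*conj(0)]
      = (1/12)[(24) + (8) + (4) + (-12) + (0) + (0)] = 24/12 = 2
Dimension check: dim(rho) = sum (mult * dim) = 3*1 + 1*1 + 1*1 + 3*1 + 0*2 + 2*2 = 12 = chi_rho(e) = 12.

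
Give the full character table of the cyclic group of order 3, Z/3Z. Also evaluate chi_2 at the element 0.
Character table of Z/3Z (irreps indexed chi_0,...,chi_2 with chi_k(m) = zeta_3^(k*m), zeta_3 = exp(2*pi*i/3)):
  irrep \ class  {0} (size 1)  {1} (size 1)    {2} (size 1)  
  chi_0          1             1               1             
  chi_1          1             exp(2*I*pi/3)   exp(-2*I*pi/3)
  chi_2          1             exp(-2*I*pi/3)  exp(2*I*pi/3) 

Spot check: chi_2(0) = zeta_3^(2*0) = zeta_3^0 = 1.

Justification: Z/3Z is abelian, so all 3 irreducible complex representations are 1-dimensional. They are given by chi_k(m) = zeta_3^(k*m) for k = 0,...,2. Row orthogonality: sum_m chi_k(m) conj(chi_l(m)) = 3 * [k = l].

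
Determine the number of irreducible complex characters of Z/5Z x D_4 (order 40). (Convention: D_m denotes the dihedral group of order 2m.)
25

Argument: The number of irreducible complex representations of a finite group equals its number of conjugacy classes. For a direct product, #classes(G x H) = #classes(G) * #classes(H). Z/5Z has 5 classes (abelian), D_4 has 5 classes, so 5 * 5 = 25, so Z/5Z x D_4 (order 40) has exactly 25 irreducible complex representations.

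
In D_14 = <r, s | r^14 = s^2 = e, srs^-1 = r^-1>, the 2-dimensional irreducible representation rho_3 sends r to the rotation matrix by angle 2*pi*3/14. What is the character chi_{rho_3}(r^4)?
chi_{rho_3}(r^4) = 2*cos(2*pi*3*4/14) = 2*cos(2*pi/7)

Details: rho_3(r^4) is rotation by angle 2*pi*3*4/14, whose trace is 2*cos(2*pi*3*4/14) = 2*cos(2*pi/7).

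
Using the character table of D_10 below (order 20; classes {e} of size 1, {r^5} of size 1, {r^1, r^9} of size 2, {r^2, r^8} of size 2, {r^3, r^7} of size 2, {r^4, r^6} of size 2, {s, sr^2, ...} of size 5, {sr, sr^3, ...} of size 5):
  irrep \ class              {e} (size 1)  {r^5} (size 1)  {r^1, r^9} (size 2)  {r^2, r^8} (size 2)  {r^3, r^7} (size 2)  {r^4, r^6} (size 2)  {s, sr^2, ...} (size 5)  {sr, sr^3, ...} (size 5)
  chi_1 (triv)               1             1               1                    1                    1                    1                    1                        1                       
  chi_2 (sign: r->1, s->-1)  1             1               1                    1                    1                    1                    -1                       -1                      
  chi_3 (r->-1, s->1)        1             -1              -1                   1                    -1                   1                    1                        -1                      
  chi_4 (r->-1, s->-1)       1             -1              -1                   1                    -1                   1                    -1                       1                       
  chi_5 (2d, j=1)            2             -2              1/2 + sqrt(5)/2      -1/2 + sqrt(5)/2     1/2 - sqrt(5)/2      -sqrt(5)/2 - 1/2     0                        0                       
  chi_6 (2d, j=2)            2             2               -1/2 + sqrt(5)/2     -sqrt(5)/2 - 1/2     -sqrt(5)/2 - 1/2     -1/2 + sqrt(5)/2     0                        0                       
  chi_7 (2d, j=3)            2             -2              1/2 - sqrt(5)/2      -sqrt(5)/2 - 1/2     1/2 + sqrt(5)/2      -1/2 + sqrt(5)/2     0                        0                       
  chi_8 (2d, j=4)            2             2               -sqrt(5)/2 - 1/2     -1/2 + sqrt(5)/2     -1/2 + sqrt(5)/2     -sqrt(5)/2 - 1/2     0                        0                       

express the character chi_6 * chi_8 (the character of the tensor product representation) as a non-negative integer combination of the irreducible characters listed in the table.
chi_6 tensor chi_8 = chi_6 + chi_8 (all other irreducibles have multiplicity 0).

The character of a tensor product is the pointwise product (chi_6 * chi_8)(C) = chi_6(C) * chi_8(C):
  {e}: (2)*(2), {r^5}: (2)*(2), {r^1, r^9}: (-1/2 + sqrt(5)/2)*(-sqrt(5)/2 - 1/2), {r^2, r^8}: (-sqrt(5)/2 - 1/2)*(-1/2 + sqrt(5)/2), {r^3, r^7}: (-sqrt(5)/2 - 1/2)*(-1/2 + sqrt(5)/2), {r^4, r^6}: (-1/2 + sqrt(5)/2)*(-sqrt(5)/2 - 1/2), {s, sr^2, ...}: (0)*(0), {sr, sr^3, ...}: (0)*(0)
so (chi_6 * chi_8) takes values
  {e} -> 4, {r^5} -> 4, {r^1, r^9} -> -1, {r^2, r^8} -> -1, {r^3, r^7} -> -1, {r^4, r^6} -> -1, {s, sr^2, ...} -> 0, {sr, sr^3, ...} -> 0.
Now take the inner product of this character with each irreducible chi from the table, <chi_6*chi_8, chi> = (1/20) sum_C |C| (chi_6*chi_8)(C) conj(chi(C)):
  <chi_6*chi_8, chi_1> = (1/20)[1*(4)*conj(1) + 1*(4)*conj(1) + 2*(-1)*conj(1) + 2*(-1)*conj(1) + 2*(-1)*conj(1) + 2*(-1)*conj(1) + 5*(0)*conj(1) + 5*(0)*conj(1)]
      = (1/20)[(4) + (4) + (-2) + (-2) + (-2) + (-2) + (0) + (0)] = 0/20 = 0
  <chi_6*chi_8, chi_2> = (1/20)[1*(4)*conj(1) + 1*(4)*conj(1) + 2*(-1)*conj(1) + 2*(-1)*conj(1) + 2*(-1)*conj(1) + 2*(-1)*conj(1) + 5*(0)*conj(-1) + 5*(0)*conj(-1)]
      = (1/20)[(4) + (4) + (-2) + (-2) + (-2) + (-2) + (0) + (0)] = 0/20 = 0
  <chi_6*chi_8, chi_3> = (1/20)[1*(4)*conj(1) + 1*(4)*conj(-1) + 2*(-1)*conj(-1) + 2*(-1)*conj(1) + 2*(-1)*conj(-1) + 2*(-1)*conj(1) + 5*(0)*conj(1) + 5*(0)*conj(-1)]
      = (1/20)[(4) + (-4) + (2) + (-2) + (2) + (-2) + (0) + (0)] = 0/20 = 0
  <chi_6*chi_8, chi_4> = (1/20)[1*(4)*conj(1) + 1*(4)*conj(-1) + 2*(-1)*conj(-1) + 2*(-1)*conj(1) + 2*(-1)*conj(-1) + 2*(-1)*conj(1) + 5*(0)*conj(-1) + 5*(0)*conj(1)]
      = (1/20)[(4) + (-4) + (2) + (-2) + (2) + (-2) + (0) + (0)] = 0/20 = 0
  <chi_6*chi_8, chi_5> = (1/20)[1*(4)*conj(2) + 1*(4)*conj(-2) + 2*(-1)*conj(1/2 + sqrt(5)/2) + 2*(-1)*conj(-1/2 + sqrt(5)/2) + 2*(-1)*conj(1/2 - sqrt(5)/2) + 2*(-1)*conj(-sqrt(5)/2 - 1/2) + 5*(0)*conj(0) + 5*(0)*conj(0)]
      = (1/20)[(8) + (-8) + (-sqrt(5) - 1) + (1 - sqrt(5)) + (-1 + sqrt(5)) + (1 + sqrt(5)) + (0) + (0)] = 0/20 = 0
  <chi_6*chi_8, chi_6> = (1/20)[1*(4)*conj(2) + 1*(4)*conj(2) + 2*(-1)*conj(-1/2 + sqrt(5)/2) + 2*(-1)*conj(-sqrt(5)/2 - 1/2) + 2*(-1)*conj(-sqrt(5)/2 - 1/2) + 2*(-1)*conj(-1/2 + sqrt(5)/2) + 5*(0)*conj(0) + 5*(0)*conj(0)]
      = (1/20)[(8) + (8) + (1 - sqrt(5)) + (1 + sqrt(5)) + (1 + sqrt(5)) + (1 - sqrt(5)) + (0) + (0)] = 20/20 = 1
  <chi_6*chi_8, chi_7> = (1/20)[1*(4)*conj(2) + 1*(4)*conj(-2) + 2*(-1)*conj(1/2 - sqrt(5)/2) + 2*(-1)*conj(-sqrt(5)/2 - 1/2) + 2*(-1)*conj(1/2 + sqrt(5)/2) + 2*(-1)*conj(-1/2 + sqrt(5)/2) + 5*(0)*conj(0) + 5*(0)*conj(0)]
      = (1/20)[(8) + (-8) + (-1 + sqrt(5)) + (1 + sqrt(5)) + (-sqrt(5) - 1) + (1 - sqrt(5)) + (0) + (0)] = 0/20 = 0
  <chi_6*chi_8, chi_8> = (1/20)[1*(4)*conj(2) + 1*(4)*conj(2) + 2*(-1)*conj(-sqrt(5)/2 - 1/2) + 2*(-1)*conj(-1/2 + sqrt(5)/2) + 2*(-1)*conj(-1/2 + sqrt(5)/2) + 2*(-1)*conj(-sqrt(5)/2 - 1/2) + 5*(0)*conj(0) + 5*(0)*conj(0)]
      = (1/20)[(8) + (8) + (1 + sqrt(5)) + (1 - sqrt(5)) + (1 - sqrt(5)) + (1 + sqrt(5)) + (0) + (0)] = 20/20 = 1
Hence the multiplicities are chi_6: 1, chi_8: 1. Dimension check: dim(chi_6)*dim(chi_8) = 2*2 = 4 and sum (mult * dim) = 1*2 + 1*2 = 4.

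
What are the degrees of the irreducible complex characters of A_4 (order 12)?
Dimensions: 1, 1, 1, 3

Why: There are 4 irreducibles (= number of conjugacy classes). Their dimensions d_i satisfy sum d_i^2 = |G| = 12: 1 + 1 + 1 + 9 = 12.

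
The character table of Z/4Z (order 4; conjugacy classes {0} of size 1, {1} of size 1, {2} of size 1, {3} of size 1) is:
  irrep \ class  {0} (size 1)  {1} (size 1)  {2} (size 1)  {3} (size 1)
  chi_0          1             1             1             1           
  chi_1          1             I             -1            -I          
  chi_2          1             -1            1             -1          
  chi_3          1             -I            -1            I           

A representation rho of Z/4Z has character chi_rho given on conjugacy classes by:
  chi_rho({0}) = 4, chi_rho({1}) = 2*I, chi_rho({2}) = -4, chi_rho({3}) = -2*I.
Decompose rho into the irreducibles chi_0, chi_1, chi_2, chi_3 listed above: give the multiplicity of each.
Multiplicities: chi_0: 0, chi_1: 3, chi_2: 0, chi_3: 1.

Justification: Use <chi_rho, chi> = (1/|G|) sum_C |C| * chi_rho(C) * conj(chi(C)) with |G| = 4 for each irreducible chi in the table:
  <chi_rho, chi_0> = (1/4)[1*(4)*conj(1) + 1*(2*I)*conj(1) + 1*(-4)*conj(1) + 1*(-2*I)*conj(1)]
      = (1/4)[(4) + (2*I) + (-4) + (-2*I)] = 0/4 = 0
  <chi_rho, chi_1> = (1/4)[1*(4)*conj(1) + 1*(2*I)*conj(I) + 1*(-4)*conj(-1) + 1*(-2*I)*conj(-I)]
      = (1/4)[(4) + (2) + (4) + (2)] = 12/4 = 3
  <chi_rho, chi_2> = (1/4)[1*(4)*conj(1) + 1*(2*I)*conj(-1) + 1*(-4)*conj(1) + 1*(-2*I)*conj(-1)]
      = (1/4)[(4) + (-2*I) + (-4) + (2*I)] = 0/4 = 0
  <chi_rho, chi_3> = (1/4)[1*(4)*conj(1) + 1*(2*I)*conj(-I) + 1*(-4)*conj(-1) + 1*(-2*I)*conj(I)]
      = (1/4)[(4) + (-2) + (4) + (-2)] = 4/4 = 1
(Exp terms are combined using exp(i*s)*conj(exp(i*t)) = exp(i*(s-t)), and sums of them are collapsed using the identity that for every m > 1 the m distinct m-th roots of unity sum to 0, e.g. 1 + exp(2*I*pi/3) + exp(-2*I*pi/3) = 0.)
Dimension check: dim(rho) = sum (mult * dim) = 0*1 + 3*1 + 0*1 + 1*1 = 4 = chi_rho(e) = 4.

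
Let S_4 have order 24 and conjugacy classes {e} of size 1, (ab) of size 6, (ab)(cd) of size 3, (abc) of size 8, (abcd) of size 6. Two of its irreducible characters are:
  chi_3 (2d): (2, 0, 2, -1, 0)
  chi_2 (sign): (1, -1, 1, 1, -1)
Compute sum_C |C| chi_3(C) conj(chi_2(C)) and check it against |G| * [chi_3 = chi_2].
Sum = 0; so <chi_3, chi_2> = 0 (distinct irreducibles are orthogonal).

Justification: Compute term by term over conjugacy classes (|C| * chi_3(C) * conj(chi_2(C))):
  1*(2)*conj(1) + 6*(0)*conj(-1) + 3*(2)*conj(1) + 8*(-1)*conj(1) + 6*(0)*conj(-1)
  = (2) + (0) + (6) + (-8) + (0)
  = 0.
Dividing by |G| = 24 gives 0/24 = 0, matching the row-orthogonality relation <chi_3, chi_2> = [chi_3 = chi_2].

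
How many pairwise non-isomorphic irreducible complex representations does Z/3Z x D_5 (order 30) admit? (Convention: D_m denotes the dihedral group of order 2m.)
12

The number of irreducible complex representations of a finite group equals its number of conjugacy classes. For a direct product, #classes(G x H) = #classes(G) * #classes(H). Z/3Z has 3 classes (abelian), D_5 has 4 classes, so 3 * 4 = 12, so Z/3Z x D_5 (order 30) has exactly 12 irreducible complex representations.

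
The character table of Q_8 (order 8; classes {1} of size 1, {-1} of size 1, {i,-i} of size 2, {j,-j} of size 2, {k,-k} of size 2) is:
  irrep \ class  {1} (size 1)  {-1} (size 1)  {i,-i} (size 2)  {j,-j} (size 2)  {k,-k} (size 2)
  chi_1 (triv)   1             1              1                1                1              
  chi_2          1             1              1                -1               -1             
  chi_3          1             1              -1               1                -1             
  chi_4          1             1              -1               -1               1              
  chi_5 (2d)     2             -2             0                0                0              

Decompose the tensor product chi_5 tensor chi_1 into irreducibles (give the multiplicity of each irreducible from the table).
chi_5 tensor chi_1 = chi_5 (all other irreducibles have multiplicity 0).

Explanation: The character of a tensor product is the pointwise product (chi_5 * chi_1)(C) = chi_5(C) * chi_1(C):
  {1}: (2)*(1), {-1}: (-2)*(1), {i,-i}: (0)*(1), {j,-j}: (0)*(1), {k,-k}: (0)*(1)
so (chi_5 * chi_1) takes values
  {1} -> 2, {-1} -> -2, {i,-i} -> 0, {j,-j} -> 0, {k,-k} -> 0.
Now take the inner product of this character with each irreducible chi from the table, <chi_5*chi_1, chi> = (1/8) sum_C |C| (chi_5*chi_1)(C) conj(chi(C)):
  <chi_5*chi_1, chi_1> = (1/8)[1*(2)*conj(1) + 1*(-2)*conj(1) + 2*(0)*conj(1) + 2*(0)*conj(1) + 2*(0)*conj(1)]
      = (1/8)[(2) + (-2) + (0) + (0) + (0)] = 0/8 = 0
  <chi_5*chi_1, chi_2> = (1/8)[1*(2)*conj(1) + 1*(-2)*conj(1) + 2*(0)*conj(1) + 2*(0)*conj(-1) + 2*(0)*conj(-1)]
      = (1/8)[(2) + (-2) + (0) + (0) + (0)] = 0/8 = 0
  <chi_5*chi_1, chi_3> = (1/8)[1*(2)*conj(1) + 1*(-2)*conj(1) + 2*(0)*conj(-1) + 2*(0)*conj(1) + 2*(0)*conj(-1)]
      = (1/8)[(2) + (-2) + (0) + (0) + (0)] = 0/8 = 0
  <chi_5*chi_1, chi_4> = (1/8)[1*(2)*conj(1) + 1*(-2)*conj(1) + 2*(0)*conj(-1) + 2*(0)*conj(-1) + 2*(0)*conj(1)]
      = (1/8)[(2) + (-2) + (0) + (0) + (0)] = 0/8 = 0
  <chi_5*chi_1, chi_5> = (1/8)[1*(2)*conj(2) + 1*(-2)*conj(-2) + 2*(0)*conj(0) + 2*(0)*conj(0) + 2*(0)*conj(0)]
      = (1/8)[(4) + (4) + (0) + (0) + (0)] = 8/8 = 1
Hence the multiplicities are chi_5: 1. Dimension check: dim(chi_5)*dim(chi_1) = 2*1 = 2 and sum (mult * dim) = 1*2 = 2.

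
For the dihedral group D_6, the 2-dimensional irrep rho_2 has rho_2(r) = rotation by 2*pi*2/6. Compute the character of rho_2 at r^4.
chi_{rho_2}(r^4) = 2*cos(2*pi*2*4/6) = -1

Argument: rho_2(r^4) is rotation by angle 2*pi*2*4/6, whose trace is 2*cos(2*pi*2*4/6) = -1.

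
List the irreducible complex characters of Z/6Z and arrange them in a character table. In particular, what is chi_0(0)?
Character table of Z/6Z (irreps indexed chi_0,...,chi_5 with chi_k(m) = zeta_6^(k*m), zeta_6 = exp(2*pi*i/6)):
  irrep \ class  {0} (size 1)  {1} (size 1)    {2} (size 1)    {3} (size 1)  {4} (size 1)    {5} (size 1)  
  chi_0          1             1               1               1             1               1             
  chi_1          1             exp(I*pi/3)     exp(2*I*pi/3)   -1            exp(-2*I*pi/3)  exp(-I*pi/3)  
  chi_2          1             exp(2*I*pi/3)   exp(-2*I*pi/3)  1             exp(2*I*pi/3)   exp(-2*I*pi/3)
  chi_3          1             -1              1               -1            1               -1            
  chi_4          1             exp(-2*I*pi/3)  exp(2*I*pi/3)   1             exp(-2*I*pi/3)  exp(2*I*pi/3) 
  chi_5          1             exp(-I*pi/3)    exp(-2*I*pi/3)  -1            exp(2*I*pi/3)   exp(I*pi/3)   

Spot check: chi_0(0) = zeta_6^(0*0) = zeta_6^0 = 1.

Working: Z/6Z is abelian, so all 6 irreducible complex representations are 1-dimensional. They are given by chi_k(m) = zeta_6^(k*m) for k = 0,...,5. Row orthogonality: sum_m chi_k(m) conj(chi_l(m)) = 6 * [k = l].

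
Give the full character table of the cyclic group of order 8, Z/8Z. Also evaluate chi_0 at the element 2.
Character table of Z/8Z (irreps indexed chi_0,...,chi_7 with chi_k(m) = zeta_8^(k*m), zeta_8 = exp(2*pi*i/8)):
  irrep \ class  {0} (size 1)  {1} (size 1)    {2} (size 1)  {3} (size 1)    {4} (size 1)  {5} (size 1)    {6} (size 1)  {7} (size 1)  
  chi_0          1             1               1             1               1             1               1             1             
  chi_1          1             exp(I*pi/4)     I             exp(3*I*pi/4)   -1            exp(-3*I*pi/4)  -I            exp(-I*pi/4)  
  chi_2          1             I               -1            -I              1             I               -1            -I            
  chi_3          1             exp(3*I*pi/4)   -I            exp(I*pi/4)     -1            exp(-I*pi/4)    I             exp(-3*I*pi/4)
  chi_4          1             -1              1             -1              1             -1              1             -1            
  chi_5          1             exp(-3*I*pi/4)  I             exp(-I*pi/4)    -1            exp(I*pi/4)     -I            exp(3*I*pi/4) 
  chi_6          1             -I              -1            I               1             -I              -1            I             
  chi_7          1             exp(-I*pi/4)    -I            exp(-3*I*pi/4)  -1            exp(3*I*pi/4)   I             exp(I*pi/4)   

Spot check: chi_0(2) = zeta_8^(0*2) = zeta_8^0 = 1.

Why: Z/8Z is abelian, so all 8 irreducible complex representations are 1-dimensional. They are given by chi_k(m) = zeta_8^(k*m) for k = 0,...,7. Row orthogonality: sum_m chi_k(m) conj(chi_l(m)) = 8 * [k = l].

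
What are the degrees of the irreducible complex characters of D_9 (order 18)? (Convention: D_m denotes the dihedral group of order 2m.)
Dimensions: 1, 1, 2, 2, 2, 2

Argument: There are 6 irreducibles (= number of conjugacy classes). Their dimensions d_i satisfy sum d_i^2 = |G| = 18: 1 + 1 + 4 + 4 + 4 + 4 = 18.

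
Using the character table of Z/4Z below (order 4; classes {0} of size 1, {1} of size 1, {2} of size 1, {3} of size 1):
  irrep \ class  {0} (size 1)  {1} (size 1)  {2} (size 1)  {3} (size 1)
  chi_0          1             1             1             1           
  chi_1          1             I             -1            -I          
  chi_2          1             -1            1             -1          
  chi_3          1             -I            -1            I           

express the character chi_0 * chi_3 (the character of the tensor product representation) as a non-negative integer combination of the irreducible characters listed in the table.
chi_0 tensor chi_3 = chi_3 (all other irreducibles have multiplicity 0).

Justification: The character of a tensor product is the pointwise product (chi_0 * chi_3)(C) = chi_0(C) * chi_3(C):
  {0}: (1)*(1), {1}: (1)*(-I), {2}: (1)*(-1), {3}: (1)*(I)
so (chi_0 * chi_3) takes values
  {0} -> 1, {1} -> -I, {2} -> -1, {3} -> I.
Now take the inner product of this character with each irreducible chi from the table, <chi_0*chi_3, chi> = (1/4) sum_C |C| (chi_0*chi_3)(C) conj(chi(C)):
  <chi_0*chi_3, chi_0> = (1/4)[1*(1)*conj(1) + 1*(-I)*conj(1) + 1*(-1)*conj(1) + 1*(I)*conj(1)]
      = (1/4)[(1) + (-I) + (-1) + (I)] = 0/4 = 0
  <chi_0*chi_3, chi_1> = (1/4)[1*(1)*conj(1) + 1*(-I)*conj(I) + 1*(-1)*conj(-1) + 1*(I)*conj(-I)]
      = (1/4)[(1) + (-1) + (1) + (-1)] = 0/4 = 0
  <chi_0*chi_3, chi_2> = (1/4)[1*(1)*conj(1) + 1*(-I)*conj(-1) + 1*(-1)*conj(1) + 1*(I)*conj(-1)]
      = (1/4)[(1) + (I) + (-1) + (-I)] = 0/4 = 0
  <chi_0*chi_3, chi_3> = (1/4)[1*(1)*conj(1) + 1*(-I)*conj(-I) + 1*(-1)*conj(-1) + 1*(I)*conj(I)]
      = (1/4)[(1) + (1) + (1) + (1)] = 4/4 = 1
(Exp terms are combined using exp(i*s)*conj(exp(i*t)) = exp(i*(s-t)), and sums of them are collapsed using the identity that for every m > 1 the m distinct m-th roots of unity sum to 0, e.g. 1 + exp(2*I*pi/3) + exp(-2*I*pi/3) = 0.)
Hence the multiplicities are chi_3: 1. Dimension check: dim(chi_0)*dim(chi_3) = 1*1 = 1 and sum (mult * dim) = 1*1 = 1.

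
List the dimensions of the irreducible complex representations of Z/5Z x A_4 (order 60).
Dimensions: 1, 1, 1, 1, 1, 1, 1, 1, 1, 1, 1, 1, 1, 1, 1, 3, 3, 3, 3, 3

Explanation: There are 20 irreducibles (= number of conjugacy classes). Their dimensions d_i satisfy sum d_i^2 = |G| = 60: 1 + 1 + 1 + 1 + 1 + 1 + 1 + 1 + 1 + 1 + 1 + 1 + 1 + 1 + 1 + 9 + 9 + 9 + 9 + 9 = 60. (For the product with Z/5Z: each of the 5 1-dim characters of Z/5Z tensors with each irrep of A_4, giving 5 copies of each A_4-dimension.)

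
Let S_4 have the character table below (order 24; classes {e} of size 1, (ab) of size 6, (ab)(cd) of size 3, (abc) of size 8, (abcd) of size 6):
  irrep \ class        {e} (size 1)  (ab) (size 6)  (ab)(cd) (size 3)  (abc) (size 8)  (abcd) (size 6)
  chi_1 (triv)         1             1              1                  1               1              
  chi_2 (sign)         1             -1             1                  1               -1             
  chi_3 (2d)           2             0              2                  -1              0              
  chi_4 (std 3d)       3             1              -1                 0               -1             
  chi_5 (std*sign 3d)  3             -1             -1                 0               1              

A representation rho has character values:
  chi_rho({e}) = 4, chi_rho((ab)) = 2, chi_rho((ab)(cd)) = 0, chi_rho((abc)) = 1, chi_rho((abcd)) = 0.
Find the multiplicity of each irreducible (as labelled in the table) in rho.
Multiplicities: chi_1: 1, chi_2: 0, chi_3: 0, chi_4: 1, chi_5: 0.

Reasoning: Use <chi_rho, chi> = (1/|G|) sum_C |C| * chi_rho(C) * conj(chi(C)) with |G| = 24 for each irreducible chi in the table:
  <chi_rho, chi_1> = (1/24)[1*(4)*conj(1) + 6*(2)*conj(1) + 3*(0)*conj(1) + 8*(1)*conj(1) + 6*(0)*conj(1)]
      = (1/24)[(4) + (12) + (0) + (8) + (0)] = 24/24 = 1
  <chi_rho, chi_2> = (1/24)[1*(4)*conj(1) + 6*(2)*conj(-1) + 3*(0)*conj(1) + 8*(1)*conj(1) + 6*(0)*conj(-1)]
      = (1/24)[(4) + (-12) + (0) + (8) + (0)] = 0/24 = 0
  <chi_rho, chi_3> = (1/24)[1*(4)*conj(2) + 6*(2)*conj(0) + 3*(0)*conj(2) + 8*(1)*conj(-1) + 6*(0)*conj(0)]
      = (1/24)[(8) + (0) + (0) + (-8) + (0)] = 0/24 = 0
  <chi_rho, chi_4> = (1/24)[1*(4)*conj(3) + 6*(2)*conj(1) + 3*(0)*conj(-1) + 8*(1)*conj(0) + 6*(0)*conj(-1)]
      = (1/24)[(12) + (12) + (0) + (0) + (0)] = 24/24 = 1
  <chi_rho, chi_5> = (1/24)[1*(4)*conj(3) + 6*(2)*conj(-1) + 3*(0)*conj(-1) + 8*(1)*conj(0) + 6*(0)*conj(1)]
      = (1/24)[(12) + (-12) + (0) + (0) + (0)] = 0/24 = 0
Dimension check: dim(rho) = sum (mult * dim) = 1*1 + 0*1 + 0*2 + 1*3 + 0*3 = 4 = chi_rho(e) = 4.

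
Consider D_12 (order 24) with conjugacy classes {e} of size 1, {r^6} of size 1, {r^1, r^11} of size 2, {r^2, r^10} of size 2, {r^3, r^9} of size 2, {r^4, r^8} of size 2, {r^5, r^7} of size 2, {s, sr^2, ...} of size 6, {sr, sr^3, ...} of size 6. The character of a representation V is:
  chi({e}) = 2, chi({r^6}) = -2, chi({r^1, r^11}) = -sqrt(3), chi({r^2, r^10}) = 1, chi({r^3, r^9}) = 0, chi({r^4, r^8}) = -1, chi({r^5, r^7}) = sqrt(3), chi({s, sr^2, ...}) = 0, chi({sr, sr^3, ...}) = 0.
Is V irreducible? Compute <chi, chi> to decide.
Irreducible: <chi, chi> = 1.

Details: <chi, chi> = (1/|G|) sum_C |C| * |chi(C)|^2 = (1/24)[1*|2|^2 + 1*|-2|^2 + 2*|-sqrt(3)|^2 + 2*|1|^2 + 2*|0|^2 + 2*|-1|^2 + 2*|sqrt(3)|^2 + 6*|0|^2 + 6*|0|^2]
  = (1/24)[(4) + (4) + (6) + (2) + (0) + (2) + (6) + (0) + (0)] = 24/24 = 1.
A character is irreducible iff <chi, chi> = 1, so this representation is irreducible.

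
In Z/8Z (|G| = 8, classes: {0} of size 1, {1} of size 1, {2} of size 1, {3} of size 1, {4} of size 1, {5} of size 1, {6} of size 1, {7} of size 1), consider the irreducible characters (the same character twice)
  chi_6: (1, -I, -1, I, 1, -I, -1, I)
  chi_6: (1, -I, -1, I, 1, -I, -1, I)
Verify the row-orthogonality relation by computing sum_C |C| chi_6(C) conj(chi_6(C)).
Sum = 8 = |G| = 8; so <chi_6, chi_6> = 1 (norm-1 confirms irreducibility).

Argument: Compute term by term over conjugacy classes (|C| * chi_6(C) * conj(chi_6(C))):
  1*(1)*conj(1) + 1*(-I)*conj(-I) + 1*(-1)*conj(-1) + 1*(I)*conj(I) + 1*(1)*conj(1) + 1*(-I)*conj(-I) + 1*(-1)*conj(-1) + 1*(I)*conj(I)
  = (1) + (1) + (1) + (1) + (1) + (1) + (1) + (1)
  = 8.
(Exp terms are combined using exp(i*s)*conj(exp(i*t)) = exp(i*(s-t)), and sums of them are collapsed using the identity that for every m > 1 the m distinct m-th roots of unity sum to 0, e.g. 1 + exp(2*I*pi/3) + exp(-2*I*pi/3) = 0.)
Dividing by |G| = 8 gives 8/8 = 1, matching the row-orthogonality relation <chi_6, chi_6> = [chi_6 = chi_6].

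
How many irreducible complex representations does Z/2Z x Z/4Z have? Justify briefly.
8

Reasoning: The number of irreducible complex representations of a finite group equals its number of conjugacy classes. Z/2Z x Z/4Z is abelian of order 8, so every element is its own conjugacy class: 8 classes, so Z/2Z x Z/4Z (order 8) has exactly 8 irreducible complex representations.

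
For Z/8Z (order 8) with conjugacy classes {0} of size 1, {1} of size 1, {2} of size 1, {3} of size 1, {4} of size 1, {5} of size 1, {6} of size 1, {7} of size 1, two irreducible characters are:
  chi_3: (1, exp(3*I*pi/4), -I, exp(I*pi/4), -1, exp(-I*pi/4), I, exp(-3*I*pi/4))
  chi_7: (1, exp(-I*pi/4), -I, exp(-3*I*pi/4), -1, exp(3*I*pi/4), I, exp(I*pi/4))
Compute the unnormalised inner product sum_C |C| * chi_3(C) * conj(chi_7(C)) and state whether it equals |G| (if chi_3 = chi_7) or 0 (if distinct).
Sum = 0; so <chi_3, chi_7> = 0 (distinct irreducibles are orthogonal).

Derivation: Compute term by term over conjugacy classes (|C| * chi_3(C) * conj(chi_7(C))):
  1*(1)*conj(1) + 1*(exp(3*I*pi/4))*conj(exp(-I*pi/4)) + 1*(-I)*conj(-I) + 1*(exp(I*pi/4))*conj(exp(-3*I*pi/4)) + 1*(-1)*conj(-1) + 1*(exp(-I*pi/4))*conj(exp(3*I*pi/4)) + 1*(I)*conj(I) + 1*(exp(-3*I*pi/4))*conj(exp(I*pi/4))
  = (1) + (-1) + (1) + (-1) + (1) + (-1) + (1) + (-1)
  = 0.
(Exp terms are combined using exp(i*s)*conj(exp(i*t)) = exp(i*(s-t)), and sums of them are collapsed using the identity that for every m > 1 the m distinct m-th roots of unity sum to 0, e.g. 1 + exp(2*I*pi/3) + exp(-2*I*pi/3) = 0.)
Dividing by |G| = 8 gives 0/8 = 0, matching the row-orthogonality relation <chi_3, chi_7> = [chi_3 = chi_7].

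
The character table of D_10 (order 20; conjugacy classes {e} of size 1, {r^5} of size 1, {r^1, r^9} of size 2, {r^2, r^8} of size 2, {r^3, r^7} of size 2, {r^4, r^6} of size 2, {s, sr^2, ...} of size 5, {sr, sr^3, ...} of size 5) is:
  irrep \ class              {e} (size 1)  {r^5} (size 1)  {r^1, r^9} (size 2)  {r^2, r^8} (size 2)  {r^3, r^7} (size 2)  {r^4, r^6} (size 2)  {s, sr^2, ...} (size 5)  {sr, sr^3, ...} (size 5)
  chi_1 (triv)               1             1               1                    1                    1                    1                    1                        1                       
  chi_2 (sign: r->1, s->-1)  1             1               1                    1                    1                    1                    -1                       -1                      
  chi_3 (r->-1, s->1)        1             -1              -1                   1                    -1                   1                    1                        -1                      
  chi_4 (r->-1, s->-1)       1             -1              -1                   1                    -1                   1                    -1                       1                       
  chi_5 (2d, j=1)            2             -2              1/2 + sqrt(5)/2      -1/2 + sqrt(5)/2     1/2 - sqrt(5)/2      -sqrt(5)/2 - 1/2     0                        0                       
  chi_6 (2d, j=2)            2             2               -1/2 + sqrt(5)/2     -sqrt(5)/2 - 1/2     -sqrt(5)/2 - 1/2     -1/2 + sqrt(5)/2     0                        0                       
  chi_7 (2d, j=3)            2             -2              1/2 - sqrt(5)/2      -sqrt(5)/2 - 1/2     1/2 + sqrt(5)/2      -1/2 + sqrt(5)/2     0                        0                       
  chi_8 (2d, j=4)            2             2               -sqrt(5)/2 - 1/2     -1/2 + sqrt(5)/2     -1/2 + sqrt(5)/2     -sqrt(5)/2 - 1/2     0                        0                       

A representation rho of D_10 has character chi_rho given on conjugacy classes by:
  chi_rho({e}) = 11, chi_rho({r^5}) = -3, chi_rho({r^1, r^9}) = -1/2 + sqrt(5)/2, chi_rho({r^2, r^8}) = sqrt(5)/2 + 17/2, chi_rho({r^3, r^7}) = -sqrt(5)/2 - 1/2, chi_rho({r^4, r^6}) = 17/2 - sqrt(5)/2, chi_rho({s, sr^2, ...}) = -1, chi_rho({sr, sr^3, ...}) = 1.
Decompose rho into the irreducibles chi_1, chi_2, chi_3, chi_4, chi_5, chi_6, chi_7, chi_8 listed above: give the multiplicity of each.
Multiplicities: chi_1: 2, chi_2: 2, chi_3: 2, chi_4: 3, chi_5: 1, chi_6: 0, chi_7: 0, chi_8: 0.

Details: Use <chi_rho, chi> = (1/|G|) sum_C |C| * chi_rho(C) * conj(chi(C)) with |G| = 20 for each irreducible chi in the table:
  <chi_rho, chi_1> = (1/20)[1*(11)*conj(1) + 1*(-3)*conj(1) + 2*(-1/2 + sqrt(5)/2)*conj(1) + 2*(sqrt(5)/2 + 17/2)*conj(1) + 2*(-sqrt(5)/2 - 1/2)*conj(1) + 2*(17/2 - sqrt(5)/2)*conj(1) + 5*(-1)*conj(1) + 5*(1)*conj(1)]
      = (1/20)[(11) + (-3) + (-1 + sqrt(5)) + (sqrt(5) + 17) + (-sqrt(5) - 1) + (17 - sqrt(5)) + (-5) + (5)] = 40/20 = 2
  <chi_rho, chi_2> = (1/20)[1*(11)*conj(1) + 1*(-3)*conj(1) + 2*(-1/2 + sqrt(5)/2)*conj(1) + 2*(sqrt(5)/2 + 17/2)*conj(1) + 2*(-sqrt(5)/2 - 1/2)*conj(1) + 2*(17/2 - sqrt(5)/2)*conj(1) + 5*(-1)*conj(-1) + 5*(1)*conj(-1)]
      = (1/20)[(11) + (-3) + (-1 + sqrt(5)) + (sqrt(5) + 17) + (-sqrt(5) - 1) + (17 - sqrt(5)) + (5) + (-5)] = 40/20 = 2
  <chi_rho, chi_3> = (1/20)[1*(11)*conj(1) + 1*(-3)*conj(-1) + 2*(-1/2 + sqrt(5)/2)*conj(-1) + 2*(sqrt(5)/2 + 17/2)*conj(1) + 2*(-sqrt(5)/2 - 1/2)*conj(-1) + 2*(17/2 - sqrt(5)/2)*conj(1) + 5*(-1)*conj(1) + 5*(1)*conj(-1)]
      = (1/20)[(11) + (3) + (1 - sqrt(5)) + (sqrt(5) + 17) + (1 + sqrt(5)) + (17 - sqrt(5)) + (-5) + (-5)] = 40/20 = 2
  <chi_rho, chi_4> = (1/20)[1*(11)*conj(1) + 1*(-3)*conj(-1) + 2*(-1/2 + sqrt(5)/2)*conj(-1) + 2*(sqrt(5)/2 + 17/2)*conj(1) + 2*(-sqrt(5)/2 - 1/2)*conj(-1) + 2*(17/2 - sqrt(5)/2)*conj(1) + 5*(-1)*conj(-1) + 5*(1)*conj(1)]
      = (1/20)[(11) + (3) + (1 - sqrt(5)) + (sqrt(5) + 17) + (1 + sqrt(5)) + (17 - sqrt(5)) + (5) + (5)] = 60/20 = 3
  <chi_rho, chi_5> = (1/20)[1*(11)*conj(2) + 1*(-3)*conj(-2) + 2*(-1/2 + sqrt(5)/2)*conj(1/2 + sqrt(5)/2) + 2*(sqrt(5)/2 + 17/2)*conj(-1/2 + sqrt(5)/2) + 2*(-sqrt(5)/2 - 1/2)*conj(1/2 - sqrt(5)/2) + 2*(17/2 - sqrt(5)/2)*conj(-sqrt(5)/2 - 1/2) + 5*(-1)*conj(0) + 5*(1)*conj(0)]
      = (1/20)[(22) + (6) + (2) + (-6 + 8*sqrt(5)) + (2) + (-8*sqrt(5) - 6) + (0) + (0)] = 20/20 = 1
  <chi_rho, chi_6> = (1/20)[1*(11)*conj(2) + 1*(-3)*conj(2) + 2*(-1/2 + sqrt(5)/2)*conj(-1/2 + sqrt(5)/2) + 2*(sqrt(5)/2 + 17/2)*conj(-sqrt(5)/2 - 1/2) + 2*(-sqrt(5)/2 - 1/2)*conj(-sqrt(5)/2 - 1/2) + 2*(17/2 - sqrt(5)/2)*conj(-1/2 + sqrt(5)/2) + 5*(-1)*conj(0) + 5*(1)*conj(0)]
      = (1/20)[(22) + (-6) + (3 - sqrt(5)) + (-9*sqrt(5) - 11) + (sqrt(5) + 3) + (-11 + 9*sqrt(5)) + (0) + (0)] = 0/20 = 0
  <chi_rho, chi_7> = (1/20)[1*(11)*conj(2) + 1*(-3)*conj(-2) + 2*(-1/2 + sqrt(5)/2)*conj(1/2 - sqrt(5)/2) + 2*(sqrt(5)/2 + 17/2)*conj(-sqrt(5)/2 - 1/2) + 2*(-sqrt(5)/2 - 1/2)*conj(1/2 + sqrt(5)/2) + 2*(17/2 - sqrt(5)/2)*conj(-1/2 + sqrt(5)/2) + 5*(-1)*conj(0) + 5*(1)*conj(0)]
      = (1/20)[(22) + (6) + (-3 + sqrt(5)) + (-9*sqrt(5) - 11) + (-3 - sqrt(5)) + (-11 + 9*sqrt(5)) + (0) + (0)] = 0/20 = 0
  <chi_rho, chi_8> = (1/20)[1*(11)*conj(2) + 1*(-3)*conj(2) + 2*(-1/2 + sqrt(5)/2)*conj(-sqrt(5)/2 - 1/2) + 2*(sqrt(5)/2 + 17/2)*conj(-1/2 + sqrt(5)/2) + 2*(-sqrt(5)/2 - 1/2)*conj(-1/2 + sqrt(5)/2) + 2*(17/2 - sqrt(5)/2)*conj(-sqrt(5)/2 - 1/2) + 5*(-1)*conj(0) + 5*(1)*conj(0)]
      = (1/20)[(22) + (-6) + (-2) + (-6 + 8*sqrt(5)) + (-2) + (-8*sqrt(5) - 6) + (0) + (0)] = 0/20 = 0
Dimension check: dim(rho) = sum (mult * dim) = 2*1 + 2*1 + 2*1 + 3*1 + 1*2 + 0*2 + 0*2 + 0*2 = 11 = chi_rho(e) = 11.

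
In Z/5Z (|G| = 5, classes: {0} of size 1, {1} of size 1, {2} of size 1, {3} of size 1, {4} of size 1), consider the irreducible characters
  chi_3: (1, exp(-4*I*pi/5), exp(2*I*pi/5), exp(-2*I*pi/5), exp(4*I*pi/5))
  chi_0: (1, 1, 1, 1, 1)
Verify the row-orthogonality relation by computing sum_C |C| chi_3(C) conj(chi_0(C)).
Sum = 0; so <chi_3, chi_0> = 0 (distinct irreducibles are orthogonal).

Compute term by term over conjugacy classes (|C| * chi_3(C) * conj(chi_0(C))):
  1*(1)*conj(1) + 1*(exp(-4*I*pi/5))*conj(1) + 1*(exp(2*I*pi/5))*conj(1) + 1*(exp(-2*I*pi/5))*conj(1) + 1*(exp(4*I*pi/5))*conj(1)
  = (1) + (exp(-4*I*pi/5)) + (exp(2*I*pi/5)) + (exp(-2*I*pi/5)) + (exp(4*I*pi/5))
  = 0.
(Exp terms are combined using exp(i*s)*conj(exp(i*t)) = exp(i*(s-t)), and sums of them are collapsed using the identity that for every m > 1 the m distinct m-th roots of unity sum to 0, e.g. 1 + exp(2*I*pi/3) + exp(-2*I*pi/3) = 0.)
Dividing by |G| = 5 gives 0/5 = 0, matching the row-orthogonality relation <chi_3, chi_0> = [chi_3 = chi_0].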